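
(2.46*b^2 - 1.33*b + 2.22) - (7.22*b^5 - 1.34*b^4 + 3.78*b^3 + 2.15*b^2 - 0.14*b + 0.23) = -7.22*b^5 + 1.34*b^4 - 3.78*b^3 + 0.31*b^2 - 1.19*b + 1.99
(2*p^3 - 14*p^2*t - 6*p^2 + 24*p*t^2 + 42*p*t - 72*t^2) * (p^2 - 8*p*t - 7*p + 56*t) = 2*p^5 - 30*p^4*t - 20*p^4 + 136*p^3*t^2 + 300*p^3*t + 42*p^3 - 192*p^2*t^3 - 1360*p^2*t^2 - 630*p^2*t + 1920*p*t^3 + 2856*p*t^2 - 4032*t^3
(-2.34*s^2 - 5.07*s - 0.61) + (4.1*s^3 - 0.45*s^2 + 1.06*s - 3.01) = 4.1*s^3 - 2.79*s^2 - 4.01*s - 3.62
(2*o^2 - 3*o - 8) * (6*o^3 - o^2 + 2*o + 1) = 12*o^5 - 20*o^4 - 41*o^3 + 4*o^2 - 19*o - 8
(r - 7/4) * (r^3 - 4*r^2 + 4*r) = r^4 - 23*r^3/4 + 11*r^2 - 7*r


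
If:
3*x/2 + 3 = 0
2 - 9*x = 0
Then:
No Solution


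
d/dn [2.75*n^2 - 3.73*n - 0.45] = 5.5*n - 3.73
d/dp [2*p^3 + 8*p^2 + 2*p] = 6*p^2 + 16*p + 2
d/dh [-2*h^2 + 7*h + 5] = 7 - 4*h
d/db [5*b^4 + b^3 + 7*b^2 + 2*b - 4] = 20*b^3 + 3*b^2 + 14*b + 2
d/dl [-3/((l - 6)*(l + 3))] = 3*(2*l - 3)/((l - 6)^2*(l + 3)^2)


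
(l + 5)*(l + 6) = l^2 + 11*l + 30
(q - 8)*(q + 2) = q^2 - 6*q - 16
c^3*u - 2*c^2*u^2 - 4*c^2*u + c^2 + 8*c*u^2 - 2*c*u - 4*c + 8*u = (c - 4)*(c - 2*u)*(c*u + 1)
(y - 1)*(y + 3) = y^2 + 2*y - 3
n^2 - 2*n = n*(n - 2)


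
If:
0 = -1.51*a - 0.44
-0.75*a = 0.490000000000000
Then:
No Solution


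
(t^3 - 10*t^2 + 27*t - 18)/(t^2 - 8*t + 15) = (t^2 - 7*t + 6)/(t - 5)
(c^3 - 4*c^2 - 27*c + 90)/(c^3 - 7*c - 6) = (c^2 - c - 30)/(c^2 + 3*c + 2)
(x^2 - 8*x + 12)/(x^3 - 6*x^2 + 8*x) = (x - 6)/(x*(x - 4))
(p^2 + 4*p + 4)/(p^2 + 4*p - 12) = (p^2 + 4*p + 4)/(p^2 + 4*p - 12)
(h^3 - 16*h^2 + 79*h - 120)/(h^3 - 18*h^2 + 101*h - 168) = (h - 5)/(h - 7)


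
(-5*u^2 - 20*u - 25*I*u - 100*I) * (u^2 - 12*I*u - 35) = -5*u^4 - 20*u^3 + 35*I*u^3 - 125*u^2 + 140*I*u^2 - 500*u + 875*I*u + 3500*I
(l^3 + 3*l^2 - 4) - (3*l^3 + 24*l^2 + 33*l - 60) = -2*l^3 - 21*l^2 - 33*l + 56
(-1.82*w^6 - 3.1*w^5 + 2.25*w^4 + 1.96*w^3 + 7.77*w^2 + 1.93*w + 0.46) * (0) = 0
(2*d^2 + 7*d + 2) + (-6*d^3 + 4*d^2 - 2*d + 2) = -6*d^3 + 6*d^2 + 5*d + 4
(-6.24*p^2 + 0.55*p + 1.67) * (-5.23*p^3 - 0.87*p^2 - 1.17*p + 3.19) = 32.6352*p^5 + 2.5523*p^4 - 1.9118*p^3 - 22.002*p^2 - 0.1994*p + 5.3273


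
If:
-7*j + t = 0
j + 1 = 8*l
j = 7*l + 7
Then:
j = 63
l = 8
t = 441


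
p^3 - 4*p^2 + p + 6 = (p - 3)*(p - 2)*(p + 1)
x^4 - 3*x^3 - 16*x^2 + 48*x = x*(x - 4)*(x - 3)*(x + 4)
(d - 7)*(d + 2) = d^2 - 5*d - 14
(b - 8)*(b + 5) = b^2 - 3*b - 40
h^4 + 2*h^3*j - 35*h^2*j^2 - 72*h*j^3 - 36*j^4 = (h - 6*j)*(h + j)^2*(h + 6*j)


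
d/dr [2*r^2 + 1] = 4*r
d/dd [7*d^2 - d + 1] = 14*d - 1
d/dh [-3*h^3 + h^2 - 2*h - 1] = -9*h^2 + 2*h - 2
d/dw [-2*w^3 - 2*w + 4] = -6*w^2 - 2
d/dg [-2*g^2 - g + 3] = -4*g - 1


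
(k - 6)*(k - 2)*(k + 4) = k^3 - 4*k^2 - 20*k + 48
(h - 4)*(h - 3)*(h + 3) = h^3 - 4*h^2 - 9*h + 36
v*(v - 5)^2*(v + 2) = v^4 - 8*v^3 + 5*v^2 + 50*v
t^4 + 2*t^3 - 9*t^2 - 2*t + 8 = (t - 2)*(t - 1)*(t + 1)*(t + 4)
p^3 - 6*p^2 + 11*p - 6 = (p - 3)*(p - 2)*(p - 1)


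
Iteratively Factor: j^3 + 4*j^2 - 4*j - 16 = (j + 4)*(j^2 - 4) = (j - 2)*(j + 4)*(j + 2)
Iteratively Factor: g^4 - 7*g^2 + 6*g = (g)*(g^3 - 7*g + 6) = g*(g - 1)*(g^2 + g - 6) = g*(g - 2)*(g - 1)*(g + 3)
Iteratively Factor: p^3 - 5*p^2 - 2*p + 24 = (p - 3)*(p^2 - 2*p - 8) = (p - 4)*(p - 3)*(p + 2)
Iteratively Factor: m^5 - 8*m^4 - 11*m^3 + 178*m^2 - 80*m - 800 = (m + 4)*(m^4 - 12*m^3 + 37*m^2 + 30*m - 200) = (m - 4)*(m + 4)*(m^3 - 8*m^2 + 5*m + 50) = (m - 5)*(m - 4)*(m + 4)*(m^2 - 3*m - 10) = (m - 5)*(m - 4)*(m + 2)*(m + 4)*(m - 5)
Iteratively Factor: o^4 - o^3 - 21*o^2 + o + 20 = (o - 5)*(o^3 + 4*o^2 - o - 4) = (o - 5)*(o + 1)*(o^2 + 3*o - 4) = (o - 5)*(o + 1)*(o + 4)*(o - 1)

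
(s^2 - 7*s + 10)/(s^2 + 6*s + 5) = (s^2 - 7*s + 10)/(s^2 + 6*s + 5)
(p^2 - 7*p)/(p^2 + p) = (p - 7)/(p + 1)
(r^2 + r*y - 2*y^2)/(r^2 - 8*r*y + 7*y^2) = (-r - 2*y)/(-r + 7*y)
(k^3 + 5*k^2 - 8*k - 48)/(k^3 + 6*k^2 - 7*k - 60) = (k + 4)/(k + 5)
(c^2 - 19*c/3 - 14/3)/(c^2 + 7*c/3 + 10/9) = 3*(c - 7)/(3*c + 5)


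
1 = 1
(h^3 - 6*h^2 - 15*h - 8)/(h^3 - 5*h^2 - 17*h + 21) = (h^3 - 6*h^2 - 15*h - 8)/(h^3 - 5*h^2 - 17*h + 21)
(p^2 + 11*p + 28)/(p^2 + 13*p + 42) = (p + 4)/(p + 6)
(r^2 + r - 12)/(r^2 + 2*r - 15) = (r + 4)/(r + 5)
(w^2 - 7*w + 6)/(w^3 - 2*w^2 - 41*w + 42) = (w - 6)/(w^2 - w - 42)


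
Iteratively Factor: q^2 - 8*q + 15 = (q - 3)*(q - 5)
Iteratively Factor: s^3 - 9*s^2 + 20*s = (s)*(s^2 - 9*s + 20) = s*(s - 4)*(s - 5)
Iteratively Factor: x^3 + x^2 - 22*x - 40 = (x - 5)*(x^2 + 6*x + 8) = (x - 5)*(x + 4)*(x + 2)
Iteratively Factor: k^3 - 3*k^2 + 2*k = (k - 2)*(k^2 - k) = (k - 2)*(k - 1)*(k)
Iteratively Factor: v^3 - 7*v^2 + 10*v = (v)*(v^2 - 7*v + 10) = v*(v - 2)*(v - 5)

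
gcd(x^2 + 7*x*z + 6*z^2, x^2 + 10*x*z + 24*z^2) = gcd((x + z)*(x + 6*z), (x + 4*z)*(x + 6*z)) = x + 6*z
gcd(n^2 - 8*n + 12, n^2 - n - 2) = n - 2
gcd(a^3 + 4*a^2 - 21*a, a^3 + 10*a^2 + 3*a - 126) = a^2 + 4*a - 21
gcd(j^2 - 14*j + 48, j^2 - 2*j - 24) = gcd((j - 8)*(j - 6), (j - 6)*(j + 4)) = j - 6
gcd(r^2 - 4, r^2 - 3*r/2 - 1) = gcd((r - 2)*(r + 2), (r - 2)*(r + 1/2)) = r - 2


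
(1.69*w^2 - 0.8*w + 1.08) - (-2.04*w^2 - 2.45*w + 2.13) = 3.73*w^2 + 1.65*w - 1.05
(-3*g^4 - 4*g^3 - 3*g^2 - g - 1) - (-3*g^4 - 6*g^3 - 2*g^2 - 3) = 2*g^3 - g^2 - g + 2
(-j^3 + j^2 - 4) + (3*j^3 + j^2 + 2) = 2*j^3 + 2*j^2 - 2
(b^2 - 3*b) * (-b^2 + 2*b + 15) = -b^4 + 5*b^3 + 9*b^2 - 45*b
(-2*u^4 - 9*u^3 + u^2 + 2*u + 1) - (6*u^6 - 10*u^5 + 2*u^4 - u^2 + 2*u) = -6*u^6 + 10*u^5 - 4*u^4 - 9*u^3 + 2*u^2 + 1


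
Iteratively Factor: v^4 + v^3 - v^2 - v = (v - 1)*(v^3 + 2*v^2 + v) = v*(v - 1)*(v^2 + 2*v + 1) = v*(v - 1)*(v + 1)*(v + 1)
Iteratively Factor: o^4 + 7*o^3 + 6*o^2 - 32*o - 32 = (o + 1)*(o^3 + 6*o^2 - 32) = (o - 2)*(o + 1)*(o^2 + 8*o + 16) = (o - 2)*(o + 1)*(o + 4)*(o + 4)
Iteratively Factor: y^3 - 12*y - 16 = (y + 2)*(y^2 - 2*y - 8) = (y + 2)^2*(y - 4)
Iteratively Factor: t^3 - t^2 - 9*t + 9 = (t - 3)*(t^2 + 2*t - 3) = (t - 3)*(t - 1)*(t + 3)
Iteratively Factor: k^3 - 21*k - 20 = (k - 5)*(k^2 + 5*k + 4) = (k - 5)*(k + 4)*(k + 1)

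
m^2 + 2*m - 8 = (m - 2)*(m + 4)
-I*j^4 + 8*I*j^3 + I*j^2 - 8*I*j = j*(j - 8)*(j - 1)*(-I*j - I)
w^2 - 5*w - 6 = (w - 6)*(w + 1)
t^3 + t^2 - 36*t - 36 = (t - 6)*(t + 1)*(t + 6)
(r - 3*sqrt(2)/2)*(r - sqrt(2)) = r^2 - 5*sqrt(2)*r/2 + 3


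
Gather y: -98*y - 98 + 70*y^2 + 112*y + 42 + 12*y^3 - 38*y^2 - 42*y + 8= 12*y^3 + 32*y^2 - 28*y - 48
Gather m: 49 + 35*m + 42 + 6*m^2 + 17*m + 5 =6*m^2 + 52*m + 96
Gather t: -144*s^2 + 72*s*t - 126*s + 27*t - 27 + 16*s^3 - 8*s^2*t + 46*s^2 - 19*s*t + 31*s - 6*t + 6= 16*s^3 - 98*s^2 - 95*s + t*(-8*s^2 + 53*s + 21) - 21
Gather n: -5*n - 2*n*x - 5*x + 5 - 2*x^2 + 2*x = n*(-2*x - 5) - 2*x^2 - 3*x + 5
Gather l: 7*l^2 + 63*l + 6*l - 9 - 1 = 7*l^2 + 69*l - 10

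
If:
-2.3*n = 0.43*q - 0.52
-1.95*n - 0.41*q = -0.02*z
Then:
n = 2.04019138755981 - 0.0822966507177034*z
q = 0.440191387559809*z - 9.70334928229665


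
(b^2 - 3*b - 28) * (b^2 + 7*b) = b^4 + 4*b^3 - 49*b^2 - 196*b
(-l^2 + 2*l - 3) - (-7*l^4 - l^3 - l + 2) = 7*l^4 + l^3 - l^2 + 3*l - 5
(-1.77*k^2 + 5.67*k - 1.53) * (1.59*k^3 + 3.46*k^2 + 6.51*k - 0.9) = -2.8143*k^5 + 2.8911*k^4 + 5.6628*k^3 + 33.2109*k^2 - 15.0633*k + 1.377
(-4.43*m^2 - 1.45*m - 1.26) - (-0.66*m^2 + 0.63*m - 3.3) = -3.77*m^2 - 2.08*m + 2.04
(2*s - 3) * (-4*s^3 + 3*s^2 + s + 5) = -8*s^4 + 18*s^3 - 7*s^2 + 7*s - 15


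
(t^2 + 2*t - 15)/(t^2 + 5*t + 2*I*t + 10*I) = (t - 3)/(t + 2*I)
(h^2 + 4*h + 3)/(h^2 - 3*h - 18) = (h + 1)/(h - 6)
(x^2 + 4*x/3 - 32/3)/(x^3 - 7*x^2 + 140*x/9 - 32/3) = 3*(x + 4)/(3*x^2 - 13*x + 12)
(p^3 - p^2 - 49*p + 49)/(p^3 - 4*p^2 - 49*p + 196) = (p - 1)/(p - 4)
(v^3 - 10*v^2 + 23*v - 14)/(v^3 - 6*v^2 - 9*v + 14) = (v - 2)/(v + 2)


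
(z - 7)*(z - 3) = z^2 - 10*z + 21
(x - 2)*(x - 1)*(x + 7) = x^3 + 4*x^2 - 19*x + 14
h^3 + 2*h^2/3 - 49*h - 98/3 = (h - 7)*(h + 2/3)*(h + 7)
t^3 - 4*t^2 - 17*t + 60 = (t - 5)*(t - 3)*(t + 4)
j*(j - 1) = j^2 - j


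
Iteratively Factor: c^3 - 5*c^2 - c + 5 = (c - 1)*(c^2 - 4*c - 5) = (c - 1)*(c + 1)*(c - 5)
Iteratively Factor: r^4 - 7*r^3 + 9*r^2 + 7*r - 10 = (r - 5)*(r^3 - 2*r^2 - r + 2) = (r - 5)*(r - 2)*(r^2 - 1) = (r - 5)*(r - 2)*(r + 1)*(r - 1)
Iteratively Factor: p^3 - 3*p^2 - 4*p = (p - 4)*(p^2 + p) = (p - 4)*(p + 1)*(p)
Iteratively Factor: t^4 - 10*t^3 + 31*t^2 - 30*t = (t - 2)*(t^3 - 8*t^2 + 15*t) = (t - 3)*(t - 2)*(t^2 - 5*t) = (t - 5)*(t - 3)*(t - 2)*(t)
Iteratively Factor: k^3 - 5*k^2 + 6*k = (k - 3)*(k^2 - 2*k) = k*(k - 3)*(k - 2)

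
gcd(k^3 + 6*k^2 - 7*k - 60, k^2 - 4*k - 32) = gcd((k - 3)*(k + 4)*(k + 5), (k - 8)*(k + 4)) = k + 4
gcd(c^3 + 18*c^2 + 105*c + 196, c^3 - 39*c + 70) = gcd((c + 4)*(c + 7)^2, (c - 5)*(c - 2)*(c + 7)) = c + 7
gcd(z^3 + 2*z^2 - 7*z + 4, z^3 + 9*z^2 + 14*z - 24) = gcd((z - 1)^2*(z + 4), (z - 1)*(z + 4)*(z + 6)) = z^2 + 3*z - 4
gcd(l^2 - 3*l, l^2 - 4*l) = l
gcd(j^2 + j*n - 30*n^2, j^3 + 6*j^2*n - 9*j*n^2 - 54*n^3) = j + 6*n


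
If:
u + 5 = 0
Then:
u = -5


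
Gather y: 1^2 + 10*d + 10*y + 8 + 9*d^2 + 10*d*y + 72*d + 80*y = 9*d^2 + 82*d + y*(10*d + 90) + 9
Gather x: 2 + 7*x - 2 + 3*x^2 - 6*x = 3*x^2 + x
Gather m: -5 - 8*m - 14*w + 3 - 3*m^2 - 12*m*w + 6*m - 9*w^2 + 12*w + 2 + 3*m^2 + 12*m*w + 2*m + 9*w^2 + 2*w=0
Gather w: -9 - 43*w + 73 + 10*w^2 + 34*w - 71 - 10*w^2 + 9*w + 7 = 0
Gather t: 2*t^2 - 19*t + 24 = 2*t^2 - 19*t + 24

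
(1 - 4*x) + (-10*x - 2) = -14*x - 1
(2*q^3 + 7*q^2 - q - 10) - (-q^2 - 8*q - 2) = 2*q^3 + 8*q^2 + 7*q - 8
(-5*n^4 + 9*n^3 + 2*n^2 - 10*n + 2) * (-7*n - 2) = 35*n^5 - 53*n^4 - 32*n^3 + 66*n^2 + 6*n - 4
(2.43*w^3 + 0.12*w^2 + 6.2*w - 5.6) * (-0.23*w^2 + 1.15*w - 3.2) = -0.5589*w^5 + 2.7669*w^4 - 9.064*w^3 + 8.034*w^2 - 26.28*w + 17.92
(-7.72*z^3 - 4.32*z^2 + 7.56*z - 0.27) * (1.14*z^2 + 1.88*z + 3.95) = -8.8008*z^5 - 19.4384*z^4 - 29.9972*z^3 - 3.15900000000001*z^2 + 29.3544*z - 1.0665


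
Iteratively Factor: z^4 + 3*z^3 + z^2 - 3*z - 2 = (z + 1)*(z^3 + 2*z^2 - z - 2) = (z + 1)*(z + 2)*(z^2 - 1) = (z + 1)^2*(z + 2)*(z - 1)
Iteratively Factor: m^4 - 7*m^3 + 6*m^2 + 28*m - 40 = (m - 2)*(m^3 - 5*m^2 - 4*m + 20) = (m - 5)*(m - 2)*(m^2 - 4) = (m - 5)*(m - 2)^2*(m + 2)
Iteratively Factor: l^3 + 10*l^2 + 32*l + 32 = (l + 4)*(l^2 + 6*l + 8) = (l + 2)*(l + 4)*(l + 4)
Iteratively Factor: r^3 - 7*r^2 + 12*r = (r - 3)*(r^2 - 4*r) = (r - 4)*(r - 3)*(r)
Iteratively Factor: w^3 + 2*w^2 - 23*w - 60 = (w - 5)*(w^2 + 7*w + 12) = (w - 5)*(w + 4)*(w + 3)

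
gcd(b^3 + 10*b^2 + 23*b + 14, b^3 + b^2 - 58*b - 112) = b^2 + 9*b + 14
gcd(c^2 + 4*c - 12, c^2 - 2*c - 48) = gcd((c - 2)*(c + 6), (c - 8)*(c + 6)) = c + 6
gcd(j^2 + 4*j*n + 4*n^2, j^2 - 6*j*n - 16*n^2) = j + 2*n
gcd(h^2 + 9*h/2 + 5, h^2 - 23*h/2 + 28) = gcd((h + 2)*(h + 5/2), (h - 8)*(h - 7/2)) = 1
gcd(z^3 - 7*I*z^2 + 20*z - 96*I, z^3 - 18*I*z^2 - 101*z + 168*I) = z^2 - 11*I*z - 24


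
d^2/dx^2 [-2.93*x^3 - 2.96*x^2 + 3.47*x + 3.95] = -17.58*x - 5.92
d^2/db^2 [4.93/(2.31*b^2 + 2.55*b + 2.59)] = (-52.613946*b^2 - 58.08033*b + 4.93*(4.62*b + 2.55)*(9.24*b + 5.1) - 58.991394)/(2.31*b^2 + 2.55*b + 2.59)^3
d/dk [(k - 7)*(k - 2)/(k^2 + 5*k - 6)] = 2*(7*k^2 - 20*k - 8)/(k^4 + 10*k^3 + 13*k^2 - 60*k + 36)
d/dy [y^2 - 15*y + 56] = 2*y - 15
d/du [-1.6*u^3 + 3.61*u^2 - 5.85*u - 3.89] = -4.8*u^2 + 7.22*u - 5.85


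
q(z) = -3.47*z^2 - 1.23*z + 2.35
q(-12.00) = -482.57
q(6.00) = -129.95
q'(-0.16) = -0.12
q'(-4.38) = 29.17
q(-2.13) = -10.77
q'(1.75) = -13.38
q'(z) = -6.94*z - 1.23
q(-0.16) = 2.46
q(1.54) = -7.77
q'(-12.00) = 82.05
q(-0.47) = 2.16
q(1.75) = -10.43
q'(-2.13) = 13.55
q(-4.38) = -58.83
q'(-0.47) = 2.03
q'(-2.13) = 13.55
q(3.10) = -34.81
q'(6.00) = -42.87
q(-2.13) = -10.77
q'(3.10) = -22.74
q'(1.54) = -11.92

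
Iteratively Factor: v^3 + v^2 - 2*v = (v + 2)*(v^2 - v) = (v - 1)*(v + 2)*(v)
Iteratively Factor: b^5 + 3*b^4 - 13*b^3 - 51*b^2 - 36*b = (b + 3)*(b^4 - 13*b^2 - 12*b) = (b - 4)*(b + 3)*(b^3 + 4*b^2 + 3*b) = (b - 4)*(b + 3)^2*(b^2 + b) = b*(b - 4)*(b + 3)^2*(b + 1)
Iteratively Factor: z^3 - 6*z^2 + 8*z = (z - 2)*(z^2 - 4*z) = (z - 4)*(z - 2)*(z)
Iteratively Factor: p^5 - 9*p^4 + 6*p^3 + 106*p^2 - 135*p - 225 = (p + 3)*(p^4 - 12*p^3 + 42*p^2 - 20*p - 75) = (p - 5)*(p + 3)*(p^3 - 7*p^2 + 7*p + 15) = (p - 5)*(p - 3)*(p + 3)*(p^2 - 4*p - 5) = (p - 5)*(p - 3)*(p + 1)*(p + 3)*(p - 5)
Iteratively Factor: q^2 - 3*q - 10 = (q + 2)*(q - 5)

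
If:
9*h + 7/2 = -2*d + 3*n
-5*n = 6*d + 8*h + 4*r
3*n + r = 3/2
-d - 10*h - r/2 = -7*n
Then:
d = -1027/976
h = -67/244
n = -175/488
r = 1257/488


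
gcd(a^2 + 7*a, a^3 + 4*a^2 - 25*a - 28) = a + 7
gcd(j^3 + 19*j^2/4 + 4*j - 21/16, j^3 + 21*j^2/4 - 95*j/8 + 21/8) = j - 1/4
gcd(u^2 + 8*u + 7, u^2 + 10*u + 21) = u + 7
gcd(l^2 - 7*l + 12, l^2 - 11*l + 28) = l - 4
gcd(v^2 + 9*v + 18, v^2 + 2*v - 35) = 1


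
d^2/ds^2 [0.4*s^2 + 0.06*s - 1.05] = 0.800000000000000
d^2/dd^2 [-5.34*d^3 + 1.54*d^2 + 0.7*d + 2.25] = 3.08 - 32.04*d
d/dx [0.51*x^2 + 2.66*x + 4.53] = 1.02*x + 2.66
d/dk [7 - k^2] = -2*k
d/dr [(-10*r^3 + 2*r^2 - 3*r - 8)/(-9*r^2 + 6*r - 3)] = (30*r^4 - 40*r^3 + 25*r^2 - 52*r + 19)/(3*(9*r^4 - 12*r^3 + 10*r^2 - 4*r + 1))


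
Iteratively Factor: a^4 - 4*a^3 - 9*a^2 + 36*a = (a)*(a^3 - 4*a^2 - 9*a + 36) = a*(a - 4)*(a^2 - 9) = a*(a - 4)*(a + 3)*(a - 3)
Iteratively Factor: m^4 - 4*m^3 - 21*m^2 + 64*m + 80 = (m - 5)*(m^3 + m^2 - 16*m - 16) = (m - 5)*(m + 1)*(m^2 - 16) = (m - 5)*(m + 1)*(m + 4)*(m - 4)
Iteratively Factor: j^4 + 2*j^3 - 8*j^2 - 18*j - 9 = (j - 3)*(j^3 + 5*j^2 + 7*j + 3) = (j - 3)*(j + 3)*(j^2 + 2*j + 1) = (j - 3)*(j + 1)*(j + 3)*(j + 1)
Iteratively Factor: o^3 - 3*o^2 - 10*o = (o)*(o^2 - 3*o - 10) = o*(o + 2)*(o - 5)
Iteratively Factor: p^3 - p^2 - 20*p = (p + 4)*(p^2 - 5*p) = (p - 5)*(p + 4)*(p)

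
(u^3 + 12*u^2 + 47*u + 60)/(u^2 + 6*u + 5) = (u^2 + 7*u + 12)/(u + 1)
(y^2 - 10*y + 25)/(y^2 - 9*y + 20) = (y - 5)/(y - 4)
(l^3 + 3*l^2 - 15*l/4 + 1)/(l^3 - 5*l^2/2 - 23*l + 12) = (l - 1/2)/(l - 6)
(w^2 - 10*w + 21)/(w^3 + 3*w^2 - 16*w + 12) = (w^2 - 10*w + 21)/(w^3 + 3*w^2 - 16*w + 12)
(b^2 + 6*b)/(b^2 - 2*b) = (b + 6)/(b - 2)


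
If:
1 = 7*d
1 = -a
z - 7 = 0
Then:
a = -1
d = 1/7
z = 7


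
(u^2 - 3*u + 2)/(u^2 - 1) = (u - 2)/(u + 1)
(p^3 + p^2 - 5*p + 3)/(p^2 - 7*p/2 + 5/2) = 2*(p^2 + 2*p - 3)/(2*p - 5)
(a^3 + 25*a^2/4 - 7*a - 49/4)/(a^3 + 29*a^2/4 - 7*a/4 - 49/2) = (a + 1)/(a + 2)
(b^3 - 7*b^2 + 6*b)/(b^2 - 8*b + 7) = b*(b - 6)/(b - 7)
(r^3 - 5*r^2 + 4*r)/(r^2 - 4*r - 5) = r*(-r^2 + 5*r - 4)/(-r^2 + 4*r + 5)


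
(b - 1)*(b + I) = b^2 - b + I*b - I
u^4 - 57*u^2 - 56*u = u*(u - 8)*(u + 1)*(u + 7)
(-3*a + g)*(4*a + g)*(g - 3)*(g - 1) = -12*a^2*g^2 + 48*a^2*g - 36*a^2 + a*g^3 - 4*a*g^2 + 3*a*g + g^4 - 4*g^3 + 3*g^2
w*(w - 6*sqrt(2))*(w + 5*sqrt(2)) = w^3 - sqrt(2)*w^2 - 60*w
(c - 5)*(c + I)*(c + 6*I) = c^3 - 5*c^2 + 7*I*c^2 - 6*c - 35*I*c + 30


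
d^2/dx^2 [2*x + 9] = 0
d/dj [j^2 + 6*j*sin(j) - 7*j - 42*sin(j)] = 6*j*cos(j) + 2*j + 6*sin(j) - 42*cos(j) - 7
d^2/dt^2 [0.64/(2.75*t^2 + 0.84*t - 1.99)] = (-9.68*t^2 - 2.9568*t + 0.64*(5.5*t + 0.84)*(11.0*t + 1.68) + 7.0048)/(2.75*t^2 + 0.84*t - 1.99)^3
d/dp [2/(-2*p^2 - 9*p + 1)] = 2*(4*p + 9)/(2*p^2 + 9*p - 1)^2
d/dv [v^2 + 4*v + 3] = 2*v + 4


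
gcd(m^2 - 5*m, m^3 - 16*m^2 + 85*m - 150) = m - 5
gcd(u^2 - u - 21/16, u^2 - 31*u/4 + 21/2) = u - 7/4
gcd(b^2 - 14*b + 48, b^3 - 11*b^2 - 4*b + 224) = b - 8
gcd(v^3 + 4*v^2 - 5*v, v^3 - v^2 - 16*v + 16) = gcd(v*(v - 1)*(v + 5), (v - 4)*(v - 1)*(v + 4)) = v - 1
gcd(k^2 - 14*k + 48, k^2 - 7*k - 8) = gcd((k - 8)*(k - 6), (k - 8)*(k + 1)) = k - 8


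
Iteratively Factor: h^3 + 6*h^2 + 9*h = (h)*(h^2 + 6*h + 9) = h*(h + 3)*(h + 3)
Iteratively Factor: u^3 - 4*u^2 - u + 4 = (u + 1)*(u^2 - 5*u + 4) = (u - 4)*(u + 1)*(u - 1)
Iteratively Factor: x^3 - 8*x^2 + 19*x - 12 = (x - 4)*(x^2 - 4*x + 3) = (x - 4)*(x - 3)*(x - 1)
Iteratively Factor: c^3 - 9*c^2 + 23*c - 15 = (c - 3)*(c^2 - 6*c + 5) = (c - 5)*(c - 3)*(c - 1)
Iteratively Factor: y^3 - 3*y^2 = (y)*(y^2 - 3*y) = y^2*(y - 3)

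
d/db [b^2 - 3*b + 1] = 2*b - 3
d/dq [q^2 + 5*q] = 2*q + 5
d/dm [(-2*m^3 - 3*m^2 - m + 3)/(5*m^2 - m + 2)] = (-10*m^4 + 4*m^3 - 4*m^2 - 42*m + 1)/(25*m^4 - 10*m^3 + 21*m^2 - 4*m + 4)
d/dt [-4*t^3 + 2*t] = 2 - 12*t^2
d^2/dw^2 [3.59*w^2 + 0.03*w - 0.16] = 7.18000000000000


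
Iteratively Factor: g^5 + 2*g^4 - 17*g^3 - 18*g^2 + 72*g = (g + 3)*(g^4 - g^3 - 14*g^2 + 24*g) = (g + 3)*(g + 4)*(g^3 - 5*g^2 + 6*g) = (g - 2)*(g + 3)*(g + 4)*(g^2 - 3*g) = (g - 3)*(g - 2)*(g + 3)*(g + 4)*(g)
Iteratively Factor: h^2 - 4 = (h + 2)*(h - 2)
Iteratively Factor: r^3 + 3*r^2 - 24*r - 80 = (r - 5)*(r^2 + 8*r + 16) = (r - 5)*(r + 4)*(r + 4)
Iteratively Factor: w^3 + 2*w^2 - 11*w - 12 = (w + 4)*(w^2 - 2*w - 3) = (w + 1)*(w + 4)*(w - 3)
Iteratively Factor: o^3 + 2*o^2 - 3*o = (o - 1)*(o^2 + 3*o) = (o - 1)*(o + 3)*(o)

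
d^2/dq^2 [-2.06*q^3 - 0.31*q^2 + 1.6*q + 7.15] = -12.36*q - 0.62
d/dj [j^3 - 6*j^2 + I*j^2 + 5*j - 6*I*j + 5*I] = 3*j^2 + 2*j*(-6 + I) + 5 - 6*I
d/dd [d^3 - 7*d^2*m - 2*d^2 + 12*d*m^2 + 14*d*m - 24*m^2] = 3*d^2 - 14*d*m - 4*d + 12*m^2 + 14*m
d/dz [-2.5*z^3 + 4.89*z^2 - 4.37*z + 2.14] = -7.5*z^2 + 9.78*z - 4.37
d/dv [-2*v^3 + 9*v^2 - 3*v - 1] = -6*v^2 + 18*v - 3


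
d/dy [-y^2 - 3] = -2*y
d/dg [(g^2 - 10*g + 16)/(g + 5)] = (g^2 + 10*g - 66)/(g^2 + 10*g + 25)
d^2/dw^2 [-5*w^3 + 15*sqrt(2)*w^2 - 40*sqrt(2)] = -30*w + 30*sqrt(2)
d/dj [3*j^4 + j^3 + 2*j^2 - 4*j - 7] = 12*j^3 + 3*j^2 + 4*j - 4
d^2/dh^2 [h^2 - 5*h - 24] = 2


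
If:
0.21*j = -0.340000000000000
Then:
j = -1.62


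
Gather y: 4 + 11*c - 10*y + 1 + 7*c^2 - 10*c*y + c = 7*c^2 + 12*c + y*(-10*c - 10) + 5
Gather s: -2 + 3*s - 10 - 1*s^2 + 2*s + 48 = -s^2 + 5*s + 36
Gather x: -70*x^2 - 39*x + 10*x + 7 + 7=-70*x^2 - 29*x + 14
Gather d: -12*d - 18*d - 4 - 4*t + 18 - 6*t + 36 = -30*d - 10*t + 50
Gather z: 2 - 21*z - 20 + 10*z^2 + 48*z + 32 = 10*z^2 + 27*z + 14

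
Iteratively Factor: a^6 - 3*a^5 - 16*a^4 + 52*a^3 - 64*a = (a + 1)*(a^5 - 4*a^4 - 12*a^3 + 64*a^2 - 64*a) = (a + 1)*(a + 4)*(a^4 - 8*a^3 + 20*a^2 - 16*a) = (a - 2)*(a + 1)*(a + 4)*(a^3 - 6*a^2 + 8*a) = (a - 2)^2*(a + 1)*(a + 4)*(a^2 - 4*a) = a*(a - 2)^2*(a + 1)*(a + 4)*(a - 4)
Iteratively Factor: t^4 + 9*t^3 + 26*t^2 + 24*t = (t + 3)*(t^3 + 6*t^2 + 8*t) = (t + 3)*(t + 4)*(t^2 + 2*t) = (t + 2)*(t + 3)*(t + 4)*(t)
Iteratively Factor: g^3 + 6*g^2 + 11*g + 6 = (g + 2)*(g^2 + 4*g + 3) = (g + 2)*(g + 3)*(g + 1)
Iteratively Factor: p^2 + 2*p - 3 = (p + 3)*(p - 1)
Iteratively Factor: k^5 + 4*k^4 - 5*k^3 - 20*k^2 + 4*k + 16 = (k + 2)*(k^4 + 2*k^3 - 9*k^2 - 2*k + 8) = (k + 1)*(k + 2)*(k^3 + k^2 - 10*k + 8) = (k + 1)*(k + 2)*(k + 4)*(k^2 - 3*k + 2) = (k - 1)*(k + 1)*(k + 2)*(k + 4)*(k - 2)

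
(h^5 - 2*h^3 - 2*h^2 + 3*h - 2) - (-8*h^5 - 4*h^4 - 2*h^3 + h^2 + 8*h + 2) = 9*h^5 + 4*h^4 - 3*h^2 - 5*h - 4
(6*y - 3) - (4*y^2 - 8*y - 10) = -4*y^2 + 14*y + 7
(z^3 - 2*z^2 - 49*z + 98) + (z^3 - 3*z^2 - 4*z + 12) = 2*z^3 - 5*z^2 - 53*z + 110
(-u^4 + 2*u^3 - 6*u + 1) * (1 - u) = u^5 - 3*u^4 + 2*u^3 + 6*u^2 - 7*u + 1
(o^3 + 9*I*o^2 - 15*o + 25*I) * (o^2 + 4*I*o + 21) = o^5 + 13*I*o^4 - 30*o^3 + 154*I*o^2 - 415*o + 525*I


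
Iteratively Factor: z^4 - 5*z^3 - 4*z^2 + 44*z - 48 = (z - 2)*(z^3 - 3*z^2 - 10*z + 24) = (z - 2)^2*(z^2 - z - 12) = (z - 2)^2*(z + 3)*(z - 4)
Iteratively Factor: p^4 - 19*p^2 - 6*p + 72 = (p - 2)*(p^3 + 2*p^2 - 15*p - 36) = (p - 2)*(p + 3)*(p^2 - p - 12) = (p - 2)*(p + 3)^2*(p - 4)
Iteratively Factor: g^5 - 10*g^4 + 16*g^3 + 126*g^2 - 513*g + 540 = (g - 3)*(g^4 - 7*g^3 - 5*g^2 + 111*g - 180) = (g - 3)^2*(g^3 - 4*g^2 - 17*g + 60) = (g - 5)*(g - 3)^2*(g^2 + g - 12) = (g - 5)*(g - 3)^3*(g + 4)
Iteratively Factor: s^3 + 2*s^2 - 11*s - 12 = (s + 1)*(s^2 + s - 12) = (s - 3)*(s + 1)*(s + 4)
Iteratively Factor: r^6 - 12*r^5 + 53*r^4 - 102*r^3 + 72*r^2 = (r)*(r^5 - 12*r^4 + 53*r^3 - 102*r^2 + 72*r) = r*(r - 2)*(r^4 - 10*r^3 + 33*r^2 - 36*r) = r*(r - 3)*(r - 2)*(r^3 - 7*r^2 + 12*r) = r^2*(r - 3)*(r - 2)*(r^2 - 7*r + 12) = r^2*(r - 3)^2*(r - 2)*(r - 4)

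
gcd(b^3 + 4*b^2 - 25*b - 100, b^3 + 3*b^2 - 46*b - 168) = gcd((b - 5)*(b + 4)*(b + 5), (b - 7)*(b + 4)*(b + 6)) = b + 4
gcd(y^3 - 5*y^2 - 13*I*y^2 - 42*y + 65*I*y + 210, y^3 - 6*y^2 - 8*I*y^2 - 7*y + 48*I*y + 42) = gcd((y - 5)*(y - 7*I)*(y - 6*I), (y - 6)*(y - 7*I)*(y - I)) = y - 7*I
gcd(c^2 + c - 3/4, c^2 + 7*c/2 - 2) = c - 1/2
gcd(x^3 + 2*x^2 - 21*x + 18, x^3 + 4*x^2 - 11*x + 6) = x^2 + 5*x - 6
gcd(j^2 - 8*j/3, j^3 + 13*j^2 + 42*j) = j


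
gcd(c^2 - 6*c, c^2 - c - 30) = c - 6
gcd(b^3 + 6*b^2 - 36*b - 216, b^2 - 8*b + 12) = b - 6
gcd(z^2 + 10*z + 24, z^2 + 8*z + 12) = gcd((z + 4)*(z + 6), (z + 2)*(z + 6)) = z + 6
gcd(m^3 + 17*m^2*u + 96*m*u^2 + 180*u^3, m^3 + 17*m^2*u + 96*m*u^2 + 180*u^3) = m^3 + 17*m^2*u + 96*m*u^2 + 180*u^3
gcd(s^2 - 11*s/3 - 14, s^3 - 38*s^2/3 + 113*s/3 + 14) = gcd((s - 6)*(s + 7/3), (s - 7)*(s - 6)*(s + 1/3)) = s - 6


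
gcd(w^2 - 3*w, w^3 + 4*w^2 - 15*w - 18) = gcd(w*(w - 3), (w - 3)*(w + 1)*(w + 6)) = w - 3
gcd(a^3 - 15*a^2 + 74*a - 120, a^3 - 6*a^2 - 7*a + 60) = a^2 - 9*a + 20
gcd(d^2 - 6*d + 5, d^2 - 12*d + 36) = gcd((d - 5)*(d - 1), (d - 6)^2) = 1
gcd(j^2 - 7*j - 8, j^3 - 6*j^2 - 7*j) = j + 1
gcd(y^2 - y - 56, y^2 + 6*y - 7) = y + 7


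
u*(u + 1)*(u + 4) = u^3 + 5*u^2 + 4*u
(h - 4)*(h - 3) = h^2 - 7*h + 12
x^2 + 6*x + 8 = (x + 2)*(x + 4)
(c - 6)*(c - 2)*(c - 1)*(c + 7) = c^4 - 2*c^3 - 43*c^2 + 128*c - 84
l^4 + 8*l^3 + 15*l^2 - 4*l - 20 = (l - 1)*(l + 2)^2*(l + 5)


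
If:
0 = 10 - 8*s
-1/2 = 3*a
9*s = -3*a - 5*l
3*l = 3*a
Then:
No Solution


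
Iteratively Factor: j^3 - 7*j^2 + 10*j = (j - 2)*(j^2 - 5*j) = j*(j - 2)*(j - 5)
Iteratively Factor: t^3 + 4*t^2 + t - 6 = (t + 3)*(t^2 + t - 2) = (t - 1)*(t + 3)*(t + 2)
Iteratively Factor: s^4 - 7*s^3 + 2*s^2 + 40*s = (s - 4)*(s^3 - 3*s^2 - 10*s) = s*(s - 4)*(s^2 - 3*s - 10) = s*(s - 5)*(s - 4)*(s + 2)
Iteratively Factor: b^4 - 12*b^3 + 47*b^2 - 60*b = (b - 3)*(b^3 - 9*b^2 + 20*b) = (b - 4)*(b - 3)*(b^2 - 5*b) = (b - 5)*(b - 4)*(b - 3)*(b)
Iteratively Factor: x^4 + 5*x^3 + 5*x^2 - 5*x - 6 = (x + 1)*(x^3 + 4*x^2 + x - 6) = (x + 1)*(x + 2)*(x^2 + 2*x - 3) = (x - 1)*(x + 1)*(x + 2)*(x + 3)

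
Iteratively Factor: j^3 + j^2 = (j + 1)*(j^2) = j*(j + 1)*(j)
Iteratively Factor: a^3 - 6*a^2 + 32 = (a + 2)*(a^2 - 8*a + 16) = (a - 4)*(a + 2)*(a - 4)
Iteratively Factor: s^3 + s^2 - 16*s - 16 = (s + 4)*(s^2 - 3*s - 4) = (s - 4)*(s + 4)*(s + 1)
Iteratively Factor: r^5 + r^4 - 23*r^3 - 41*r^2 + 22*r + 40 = (r - 5)*(r^4 + 6*r^3 + 7*r^2 - 6*r - 8) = (r - 5)*(r - 1)*(r^3 + 7*r^2 + 14*r + 8) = (r - 5)*(r - 1)*(r + 4)*(r^2 + 3*r + 2) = (r - 5)*(r - 1)*(r + 2)*(r + 4)*(r + 1)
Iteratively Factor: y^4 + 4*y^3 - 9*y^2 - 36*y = (y)*(y^3 + 4*y^2 - 9*y - 36) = y*(y + 3)*(y^2 + y - 12) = y*(y - 3)*(y + 3)*(y + 4)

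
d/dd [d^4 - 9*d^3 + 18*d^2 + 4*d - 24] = 4*d^3 - 27*d^2 + 36*d + 4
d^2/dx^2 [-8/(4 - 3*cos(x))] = 24*(3*sin(x)^2 - 4*cos(x) + 3)/(3*cos(x) - 4)^3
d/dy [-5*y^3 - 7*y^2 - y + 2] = -15*y^2 - 14*y - 1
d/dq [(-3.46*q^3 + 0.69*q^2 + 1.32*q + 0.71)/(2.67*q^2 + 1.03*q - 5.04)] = (-9.2382*q^4 - 7.1276*q^3 + 49.5015*q^2 - 10.7466*q - 7.3841)/(7.1289*q^4 + 5.5002*q^3 - 25.8527*q^2 - 10.3824*q + 25.4016)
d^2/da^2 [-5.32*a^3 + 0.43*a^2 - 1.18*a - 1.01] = 0.86 - 31.92*a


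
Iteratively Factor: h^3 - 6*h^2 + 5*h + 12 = (h + 1)*(h^2 - 7*h + 12) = (h - 4)*(h + 1)*(h - 3)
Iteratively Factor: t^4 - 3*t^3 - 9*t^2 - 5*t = (t)*(t^3 - 3*t^2 - 9*t - 5) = t*(t - 5)*(t^2 + 2*t + 1) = t*(t - 5)*(t + 1)*(t + 1)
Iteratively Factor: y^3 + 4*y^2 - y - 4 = (y + 1)*(y^2 + 3*y - 4) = (y + 1)*(y + 4)*(y - 1)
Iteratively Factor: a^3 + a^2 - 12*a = (a)*(a^2 + a - 12) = a*(a - 3)*(a + 4)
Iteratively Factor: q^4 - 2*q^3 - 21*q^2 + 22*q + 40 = (q - 5)*(q^3 + 3*q^2 - 6*q - 8) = (q - 5)*(q - 2)*(q^2 + 5*q + 4) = (q - 5)*(q - 2)*(q + 1)*(q + 4)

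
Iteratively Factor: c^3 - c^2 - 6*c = (c)*(c^2 - c - 6) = c*(c - 3)*(c + 2)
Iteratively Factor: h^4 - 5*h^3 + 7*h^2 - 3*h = (h - 1)*(h^3 - 4*h^2 + 3*h) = (h - 3)*(h - 1)*(h^2 - h) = h*(h - 3)*(h - 1)*(h - 1)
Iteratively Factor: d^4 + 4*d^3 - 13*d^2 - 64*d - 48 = (d + 3)*(d^3 + d^2 - 16*d - 16) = (d + 1)*(d + 3)*(d^2 - 16) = (d + 1)*(d + 3)*(d + 4)*(d - 4)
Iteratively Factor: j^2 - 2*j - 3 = (j - 3)*(j + 1)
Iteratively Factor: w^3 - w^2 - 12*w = (w - 4)*(w^2 + 3*w) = (w - 4)*(w + 3)*(w)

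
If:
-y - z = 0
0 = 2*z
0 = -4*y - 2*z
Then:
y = 0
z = 0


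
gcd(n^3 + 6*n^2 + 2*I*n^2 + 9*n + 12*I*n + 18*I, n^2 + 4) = n + 2*I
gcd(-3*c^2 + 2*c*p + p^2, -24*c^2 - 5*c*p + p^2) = 3*c + p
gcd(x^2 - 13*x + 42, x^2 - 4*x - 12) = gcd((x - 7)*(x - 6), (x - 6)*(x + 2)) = x - 6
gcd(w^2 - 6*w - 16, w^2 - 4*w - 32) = w - 8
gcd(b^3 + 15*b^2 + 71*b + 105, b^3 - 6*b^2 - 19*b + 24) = b + 3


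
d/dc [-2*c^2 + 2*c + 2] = 2 - 4*c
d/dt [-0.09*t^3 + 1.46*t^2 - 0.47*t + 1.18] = -0.27*t^2 + 2.92*t - 0.47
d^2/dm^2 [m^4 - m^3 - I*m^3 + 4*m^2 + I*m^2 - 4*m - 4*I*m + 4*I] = 12*m^2 - 6*m - 6*I*m + 8 + 2*I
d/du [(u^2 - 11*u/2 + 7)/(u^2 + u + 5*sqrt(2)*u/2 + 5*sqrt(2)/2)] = ((4*u - 11)*(2*u^2 + 2*u + 5*sqrt(2)*u + 5*sqrt(2)) - (4*u + 2 + 5*sqrt(2))*(2*u^2 - 11*u + 14))/(2*u^2 + 2*u + 5*sqrt(2)*u + 5*sqrt(2))^2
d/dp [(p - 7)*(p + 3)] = 2*p - 4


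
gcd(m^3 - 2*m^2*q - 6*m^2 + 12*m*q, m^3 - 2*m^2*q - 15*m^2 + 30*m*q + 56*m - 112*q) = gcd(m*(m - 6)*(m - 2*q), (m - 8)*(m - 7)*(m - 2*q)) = -m + 2*q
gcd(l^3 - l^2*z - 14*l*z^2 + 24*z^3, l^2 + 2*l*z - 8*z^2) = -l^2 - 2*l*z + 8*z^2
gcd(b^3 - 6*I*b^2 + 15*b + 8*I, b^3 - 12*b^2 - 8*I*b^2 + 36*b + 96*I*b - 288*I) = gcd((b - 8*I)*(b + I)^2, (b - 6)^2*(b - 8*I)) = b - 8*I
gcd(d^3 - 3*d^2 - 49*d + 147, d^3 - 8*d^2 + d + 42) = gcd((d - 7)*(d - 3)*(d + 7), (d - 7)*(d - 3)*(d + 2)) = d^2 - 10*d + 21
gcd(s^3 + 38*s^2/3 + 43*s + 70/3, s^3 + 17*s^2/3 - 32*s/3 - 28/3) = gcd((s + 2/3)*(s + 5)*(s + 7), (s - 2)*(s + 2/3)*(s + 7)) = s^2 + 23*s/3 + 14/3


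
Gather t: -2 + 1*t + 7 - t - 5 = 0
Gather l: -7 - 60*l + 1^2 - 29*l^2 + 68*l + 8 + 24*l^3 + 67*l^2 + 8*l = 24*l^3 + 38*l^2 + 16*l + 2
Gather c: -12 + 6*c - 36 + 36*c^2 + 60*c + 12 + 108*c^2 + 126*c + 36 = 144*c^2 + 192*c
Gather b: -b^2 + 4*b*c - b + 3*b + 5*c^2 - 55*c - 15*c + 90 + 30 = -b^2 + b*(4*c + 2) + 5*c^2 - 70*c + 120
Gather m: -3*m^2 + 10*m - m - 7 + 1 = -3*m^2 + 9*m - 6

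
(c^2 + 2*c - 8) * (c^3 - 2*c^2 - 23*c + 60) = c^5 - 35*c^3 + 30*c^2 + 304*c - 480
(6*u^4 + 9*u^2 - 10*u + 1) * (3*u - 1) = 18*u^5 - 6*u^4 + 27*u^3 - 39*u^2 + 13*u - 1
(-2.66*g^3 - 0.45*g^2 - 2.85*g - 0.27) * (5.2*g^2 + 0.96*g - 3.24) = -13.832*g^5 - 4.8936*g^4 - 6.6336*g^3 - 2.682*g^2 + 8.9748*g + 0.8748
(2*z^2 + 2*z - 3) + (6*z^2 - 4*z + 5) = 8*z^2 - 2*z + 2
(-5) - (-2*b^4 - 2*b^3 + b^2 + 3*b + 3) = 2*b^4 + 2*b^3 - b^2 - 3*b - 8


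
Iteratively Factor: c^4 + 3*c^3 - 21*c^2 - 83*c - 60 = (c + 4)*(c^3 - c^2 - 17*c - 15) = (c + 1)*(c + 4)*(c^2 - 2*c - 15) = (c + 1)*(c + 3)*(c + 4)*(c - 5)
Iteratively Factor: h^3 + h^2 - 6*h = (h - 2)*(h^2 + 3*h) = h*(h - 2)*(h + 3)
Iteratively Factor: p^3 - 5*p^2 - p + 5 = (p - 1)*(p^2 - 4*p - 5) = (p - 1)*(p + 1)*(p - 5)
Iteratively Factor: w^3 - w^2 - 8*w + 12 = (w - 2)*(w^2 + w - 6) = (w - 2)*(w + 3)*(w - 2)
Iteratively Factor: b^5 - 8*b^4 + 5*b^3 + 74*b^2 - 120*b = (b + 3)*(b^4 - 11*b^3 + 38*b^2 - 40*b) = (b - 4)*(b + 3)*(b^3 - 7*b^2 + 10*b) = (b - 5)*(b - 4)*(b + 3)*(b^2 - 2*b) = b*(b - 5)*(b - 4)*(b + 3)*(b - 2)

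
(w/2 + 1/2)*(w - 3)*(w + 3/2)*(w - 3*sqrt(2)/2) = w^4/2 - 3*sqrt(2)*w^3/4 - w^3/4 - 3*w^2 + 3*sqrt(2)*w^2/8 - 9*w/4 + 9*sqrt(2)*w/2 + 27*sqrt(2)/8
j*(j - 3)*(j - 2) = j^3 - 5*j^2 + 6*j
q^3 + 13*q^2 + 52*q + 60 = (q + 2)*(q + 5)*(q + 6)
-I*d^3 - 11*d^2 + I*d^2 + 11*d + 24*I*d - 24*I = (d - 8*I)*(d - 3*I)*(-I*d + I)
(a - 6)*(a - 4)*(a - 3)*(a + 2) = a^4 - 11*a^3 + 28*a^2 + 36*a - 144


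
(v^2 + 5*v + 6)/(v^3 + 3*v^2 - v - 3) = (v + 2)/(v^2 - 1)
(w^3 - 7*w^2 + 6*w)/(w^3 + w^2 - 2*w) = (w - 6)/(w + 2)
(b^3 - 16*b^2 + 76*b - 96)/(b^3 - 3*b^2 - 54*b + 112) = (b - 6)/(b + 7)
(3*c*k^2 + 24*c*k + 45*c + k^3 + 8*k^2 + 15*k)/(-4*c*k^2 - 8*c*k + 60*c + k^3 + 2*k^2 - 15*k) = (-3*c*k - 9*c - k^2 - 3*k)/(4*c*k - 12*c - k^2 + 3*k)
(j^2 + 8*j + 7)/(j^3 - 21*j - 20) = (j + 7)/(j^2 - j - 20)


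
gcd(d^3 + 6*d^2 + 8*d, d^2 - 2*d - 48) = 1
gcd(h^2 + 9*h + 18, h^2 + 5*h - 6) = h + 6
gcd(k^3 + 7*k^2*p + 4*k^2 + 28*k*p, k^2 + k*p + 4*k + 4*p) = k + 4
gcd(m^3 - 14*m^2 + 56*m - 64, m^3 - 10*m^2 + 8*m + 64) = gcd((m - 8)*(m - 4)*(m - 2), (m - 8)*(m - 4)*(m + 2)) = m^2 - 12*m + 32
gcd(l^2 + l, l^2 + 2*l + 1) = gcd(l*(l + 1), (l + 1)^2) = l + 1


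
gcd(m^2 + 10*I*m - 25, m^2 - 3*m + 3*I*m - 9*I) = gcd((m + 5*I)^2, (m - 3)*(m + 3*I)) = 1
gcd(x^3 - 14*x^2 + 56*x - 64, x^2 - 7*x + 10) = x - 2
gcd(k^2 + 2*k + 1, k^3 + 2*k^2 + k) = k^2 + 2*k + 1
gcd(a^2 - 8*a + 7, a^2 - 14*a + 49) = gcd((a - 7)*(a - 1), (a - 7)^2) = a - 7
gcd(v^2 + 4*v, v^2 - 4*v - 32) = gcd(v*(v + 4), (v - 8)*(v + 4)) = v + 4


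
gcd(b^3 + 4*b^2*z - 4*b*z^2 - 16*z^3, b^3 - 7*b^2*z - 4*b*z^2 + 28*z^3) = -b^2 + 4*z^2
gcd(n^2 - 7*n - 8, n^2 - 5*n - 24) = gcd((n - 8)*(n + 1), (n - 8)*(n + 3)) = n - 8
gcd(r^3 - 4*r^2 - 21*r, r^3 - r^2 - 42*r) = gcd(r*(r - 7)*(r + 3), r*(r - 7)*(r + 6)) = r^2 - 7*r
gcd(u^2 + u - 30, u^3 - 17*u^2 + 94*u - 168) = 1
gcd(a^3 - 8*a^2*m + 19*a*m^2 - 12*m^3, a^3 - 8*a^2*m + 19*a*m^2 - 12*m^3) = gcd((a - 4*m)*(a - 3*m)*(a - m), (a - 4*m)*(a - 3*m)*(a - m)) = a^3 - 8*a^2*m + 19*a*m^2 - 12*m^3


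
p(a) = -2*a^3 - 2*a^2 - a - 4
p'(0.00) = -1.00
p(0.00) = -4.00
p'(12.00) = -913.00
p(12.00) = -3760.00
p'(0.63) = -5.90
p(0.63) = -5.92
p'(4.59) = -145.77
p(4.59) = -244.13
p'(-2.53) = -29.29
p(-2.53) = 18.12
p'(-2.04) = -17.81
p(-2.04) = 6.70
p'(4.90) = -164.66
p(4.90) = -292.22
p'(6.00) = -241.00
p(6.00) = -514.00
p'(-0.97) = -2.77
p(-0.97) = -3.09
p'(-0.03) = -0.89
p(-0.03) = -3.97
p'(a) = -6*a^2 - 4*a - 1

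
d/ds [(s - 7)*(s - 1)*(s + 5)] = 3*s^2 - 6*s - 33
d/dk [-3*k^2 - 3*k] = -6*k - 3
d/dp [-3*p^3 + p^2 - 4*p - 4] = -9*p^2 + 2*p - 4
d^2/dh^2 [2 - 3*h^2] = -6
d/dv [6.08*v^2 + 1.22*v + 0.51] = 12.16*v + 1.22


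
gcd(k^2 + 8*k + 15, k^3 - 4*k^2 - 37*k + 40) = k + 5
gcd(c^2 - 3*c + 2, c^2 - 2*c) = c - 2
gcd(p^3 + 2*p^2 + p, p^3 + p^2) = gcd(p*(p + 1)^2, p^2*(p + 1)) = p^2 + p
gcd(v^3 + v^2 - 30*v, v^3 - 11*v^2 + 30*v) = v^2 - 5*v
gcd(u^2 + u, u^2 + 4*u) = u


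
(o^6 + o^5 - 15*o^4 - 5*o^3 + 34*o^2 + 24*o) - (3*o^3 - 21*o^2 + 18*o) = o^6 + o^5 - 15*o^4 - 8*o^3 + 55*o^2 + 6*o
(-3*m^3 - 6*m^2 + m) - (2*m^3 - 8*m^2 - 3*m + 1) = -5*m^3 + 2*m^2 + 4*m - 1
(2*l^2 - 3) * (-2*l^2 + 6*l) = -4*l^4 + 12*l^3 + 6*l^2 - 18*l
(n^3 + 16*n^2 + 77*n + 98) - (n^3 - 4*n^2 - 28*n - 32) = 20*n^2 + 105*n + 130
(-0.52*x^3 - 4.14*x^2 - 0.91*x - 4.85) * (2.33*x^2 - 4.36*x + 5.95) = -1.2116*x^5 - 7.379*x^4 + 12.8361*x^3 - 31.9659*x^2 + 15.7315*x - 28.8575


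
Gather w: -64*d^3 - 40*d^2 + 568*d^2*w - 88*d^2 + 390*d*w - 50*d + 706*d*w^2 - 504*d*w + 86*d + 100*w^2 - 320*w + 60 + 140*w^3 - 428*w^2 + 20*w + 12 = -64*d^3 - 128*d^2 + 36*d + 140*w^3 + w^2*(706*d - 328) + w*(568*d^2 - 114*d - 300) + 72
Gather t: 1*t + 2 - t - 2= 0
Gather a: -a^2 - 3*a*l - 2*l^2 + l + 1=-a^2 - 3*a*l - 2*l^2 + l + 1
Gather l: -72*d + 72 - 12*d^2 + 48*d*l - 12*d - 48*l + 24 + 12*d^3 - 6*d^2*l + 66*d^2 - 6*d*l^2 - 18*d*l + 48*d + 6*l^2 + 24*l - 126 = 12*d^3 + 54*d^2 - 36*d + l^2*(6 - 6*d) + l*(-6*d^2 + 30*d - 24) - 30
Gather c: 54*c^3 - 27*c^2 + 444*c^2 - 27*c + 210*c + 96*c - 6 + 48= 54*c^3 + 417*c^2 + 279*c + 42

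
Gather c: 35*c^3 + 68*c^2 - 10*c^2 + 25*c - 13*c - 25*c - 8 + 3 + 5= 35*c^3 + 58*c^2 - 13*c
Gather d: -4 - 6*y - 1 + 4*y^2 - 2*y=4*y^2 - 8*y - 5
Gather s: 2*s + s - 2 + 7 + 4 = 3*s + 9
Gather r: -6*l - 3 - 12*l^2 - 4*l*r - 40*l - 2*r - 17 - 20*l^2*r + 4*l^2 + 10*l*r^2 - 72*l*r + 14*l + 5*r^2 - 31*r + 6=-8*l^2 - 32*l + r^2*(10*l + 5) + r*(-20*l^2 - 76*l - 33) - 14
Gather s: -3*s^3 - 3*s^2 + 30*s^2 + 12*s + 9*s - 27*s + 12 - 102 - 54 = -3*s^3 + 27*s^2 - 6*s - 144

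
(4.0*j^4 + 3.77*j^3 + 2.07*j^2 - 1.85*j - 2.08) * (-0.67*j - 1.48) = -2.68*j^5 - 8.4459*j^4 - 6.9665*j^3 - 1.8241*j^2 + 4.1316*j + 3.0784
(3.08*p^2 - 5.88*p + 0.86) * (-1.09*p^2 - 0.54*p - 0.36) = -3.3572*p^4 + 4.746*p^3 + 1.129*p^2 + 1.6524*p - 0.3096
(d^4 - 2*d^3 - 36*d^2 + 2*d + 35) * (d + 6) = d^5 + 4*d^4 - 48*d^3 - 214*d^2 + 47*d + 210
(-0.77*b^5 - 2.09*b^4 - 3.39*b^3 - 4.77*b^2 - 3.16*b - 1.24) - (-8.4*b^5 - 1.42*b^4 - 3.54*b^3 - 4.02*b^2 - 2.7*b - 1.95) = 7.63*b^5 - 0.67*b^4 + 0.15*b^3 - 0.75*b^2 - 0.46*b + 0.71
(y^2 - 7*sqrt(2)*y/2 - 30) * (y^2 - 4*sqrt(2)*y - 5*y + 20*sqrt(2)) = y^4 - 15*sqrt(2)*y^3/2 - 5*y^3 - 2*y^2 + 75*sqrt(2)*y^2/2 + 10*y + 120*sqrt(2)*y - 600*sqrt(2)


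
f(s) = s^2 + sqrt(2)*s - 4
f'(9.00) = 19.41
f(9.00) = 89.73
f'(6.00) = 13.41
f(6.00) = 40.49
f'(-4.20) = -6.99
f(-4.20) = 7.70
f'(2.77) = 6.95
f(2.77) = 7.59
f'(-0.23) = 0.95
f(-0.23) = -4.27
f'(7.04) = 15.49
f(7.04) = 55.52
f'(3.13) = 7.67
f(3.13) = 10.22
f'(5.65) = 12.71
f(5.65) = 35.91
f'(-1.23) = -1.05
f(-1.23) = -4.23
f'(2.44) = 6.29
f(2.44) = 5.40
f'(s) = 2*s + sqrt(2)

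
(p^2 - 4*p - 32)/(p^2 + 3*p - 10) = (p^2 - 4*p - 32)/(p^2 + 3*p - 10)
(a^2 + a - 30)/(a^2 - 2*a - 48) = (a - 5)/(a - 8)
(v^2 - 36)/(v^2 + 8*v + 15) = (v^2 - 36)/(v^2 + 8*v + 15)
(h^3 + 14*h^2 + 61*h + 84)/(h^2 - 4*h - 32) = (h^2 + 10*h + 21)/(h - 8)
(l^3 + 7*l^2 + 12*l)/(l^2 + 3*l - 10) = l*(l^2 + 7*l + 12)/(l^2 + 3*l - 10)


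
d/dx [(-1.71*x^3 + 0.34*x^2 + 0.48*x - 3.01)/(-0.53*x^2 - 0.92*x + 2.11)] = (0.9063*x^4 + 3.1464*x^3 - 10.8827*x^2 - 1.7558*x - 1.7564)/(0.2809*x^4 + 0.9752*x^3 - 1.3902*x^2 - 3.8824*x + 4.4521)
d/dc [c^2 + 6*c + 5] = 2*c + 6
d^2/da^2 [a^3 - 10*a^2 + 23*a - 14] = 6*a - 20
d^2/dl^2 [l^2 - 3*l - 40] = 2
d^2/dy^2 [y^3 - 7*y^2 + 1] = 6*y - 14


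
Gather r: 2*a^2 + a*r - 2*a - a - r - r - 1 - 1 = 2*a^2 - 3*a + r*(a - 2) - 2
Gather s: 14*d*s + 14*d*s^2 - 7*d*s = 14*d*s^2 + 7*d*s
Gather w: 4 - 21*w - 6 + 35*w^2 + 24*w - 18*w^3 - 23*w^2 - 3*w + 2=-18*w^3 + 12*w^2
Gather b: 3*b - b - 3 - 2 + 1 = 2*b - 4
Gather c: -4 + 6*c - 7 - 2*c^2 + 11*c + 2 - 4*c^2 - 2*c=-6*c^2 + 15*c - 9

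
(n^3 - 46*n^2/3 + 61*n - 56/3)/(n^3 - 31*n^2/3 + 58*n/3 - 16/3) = (n - 7)/(n - 2)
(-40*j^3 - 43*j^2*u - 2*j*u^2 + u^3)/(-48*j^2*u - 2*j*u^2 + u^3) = (5*j^2 + 6*j*u + u^2)/(u*(6*j + u))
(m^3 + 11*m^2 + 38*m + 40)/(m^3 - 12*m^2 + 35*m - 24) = (m^3 + 11*m^2 + 38*m + 40)/(m^3 - 12*m^2 + 35*m - 24)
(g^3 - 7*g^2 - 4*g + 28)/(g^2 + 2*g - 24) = (g^3 - 7*g^2 - 4*g + 28)/(g^2 + 2*g - 24)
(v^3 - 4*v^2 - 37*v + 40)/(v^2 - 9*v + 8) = v + 5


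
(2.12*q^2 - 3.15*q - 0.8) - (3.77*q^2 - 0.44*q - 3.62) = -1.65*q^2 - 2.71*q + 2.82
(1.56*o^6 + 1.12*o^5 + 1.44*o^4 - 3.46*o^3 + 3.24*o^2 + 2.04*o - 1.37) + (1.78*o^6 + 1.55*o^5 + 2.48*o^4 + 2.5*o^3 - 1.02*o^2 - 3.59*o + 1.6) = 3.34*o^6 + 2.67*o^5 + 3.92*o^4 - 0.96*o^3 + 2.22*o^2 - 1.55*o + 0.23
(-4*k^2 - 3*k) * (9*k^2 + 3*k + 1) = -36*k^4 - 39*k^3 - 13*k^2 - 3*k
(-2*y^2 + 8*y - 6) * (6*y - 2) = -12*y^3 + 52*y^2 - 52*y + 12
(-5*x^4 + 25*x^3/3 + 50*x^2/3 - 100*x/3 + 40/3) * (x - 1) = -5*x^5 + 40*x^4/3 + 25*x^3/3 - 50*x^2 + 140*x/3 - 40/3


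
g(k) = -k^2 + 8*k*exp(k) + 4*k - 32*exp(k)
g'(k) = 8*k*exp(k) - 2*k - 24*exp(k) + 4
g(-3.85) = -31.56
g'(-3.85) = 10.53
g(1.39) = -80.20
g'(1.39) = -50.49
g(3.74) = -86.59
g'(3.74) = 245.74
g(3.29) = -150.13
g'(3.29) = 59.70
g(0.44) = -42.65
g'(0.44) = -28.68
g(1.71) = -97.37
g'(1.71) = -56.48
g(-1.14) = -19.01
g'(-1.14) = -4.31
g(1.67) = -95.13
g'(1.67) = -55.86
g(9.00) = 324078.36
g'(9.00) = 388934.03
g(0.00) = -32.00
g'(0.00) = -20.00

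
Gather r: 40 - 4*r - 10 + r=30 - 3*r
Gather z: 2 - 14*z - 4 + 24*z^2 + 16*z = 24*z^2 + 2*z - 2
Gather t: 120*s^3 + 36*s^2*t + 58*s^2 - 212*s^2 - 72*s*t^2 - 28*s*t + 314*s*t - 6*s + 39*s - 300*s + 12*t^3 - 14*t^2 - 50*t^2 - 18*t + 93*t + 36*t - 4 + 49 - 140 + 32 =120*s^3 - 154*s^2 - 267*s + 12*t^3 + t^2*(-72*s - 64) + t*(36*s^2 + 286*s + 111) - 63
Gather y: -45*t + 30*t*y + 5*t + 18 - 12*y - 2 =-40*t + y*(30*t - 12) + 16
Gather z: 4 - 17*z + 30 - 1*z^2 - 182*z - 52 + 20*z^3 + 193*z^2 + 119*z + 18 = 20*z^3 + 192*z^2 - 80*z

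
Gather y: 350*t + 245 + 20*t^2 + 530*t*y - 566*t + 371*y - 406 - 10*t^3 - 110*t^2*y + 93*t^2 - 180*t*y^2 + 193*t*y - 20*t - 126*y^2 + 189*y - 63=-10*t^3 + 113*t^2 - 236*t + y^2*(-180*t - 126) + y*(-110*t^2 + 723*t + 560) - 224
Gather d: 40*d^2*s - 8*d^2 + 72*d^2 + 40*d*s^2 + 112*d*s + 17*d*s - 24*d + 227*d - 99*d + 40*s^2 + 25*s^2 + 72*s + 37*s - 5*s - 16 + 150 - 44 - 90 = d^2*(40*s + 64) + d*(40*s^2 + 129*s + 104) + 65*s^2 + 104*s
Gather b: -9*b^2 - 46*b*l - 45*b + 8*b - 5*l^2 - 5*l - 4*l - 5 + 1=-9*b^2 + b*(-46*l - 37) - 5*l^2 - 9*l - 4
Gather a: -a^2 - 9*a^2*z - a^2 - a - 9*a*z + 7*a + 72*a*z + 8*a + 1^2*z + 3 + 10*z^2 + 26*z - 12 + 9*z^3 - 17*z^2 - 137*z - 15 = a^2*(-9*z - 2) + a*(63*z + 14) + 9*z^3 - 7*z^2 - 110*z - 24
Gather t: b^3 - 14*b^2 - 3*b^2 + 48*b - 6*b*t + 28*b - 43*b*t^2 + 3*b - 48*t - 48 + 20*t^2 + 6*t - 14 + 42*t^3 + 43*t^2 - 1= b^3 - 17*b^2 + 79*b + 42*t^3 + t^2*(63 - 43*b) + t*(-6*b - 42) - 63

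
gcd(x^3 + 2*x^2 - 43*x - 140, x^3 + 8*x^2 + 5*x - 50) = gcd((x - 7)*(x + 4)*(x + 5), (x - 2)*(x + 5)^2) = x + 5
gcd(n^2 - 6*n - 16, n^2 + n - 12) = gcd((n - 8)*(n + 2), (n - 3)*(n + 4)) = 1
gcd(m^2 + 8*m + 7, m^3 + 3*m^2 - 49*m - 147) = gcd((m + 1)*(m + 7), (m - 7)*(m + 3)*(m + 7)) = m + 7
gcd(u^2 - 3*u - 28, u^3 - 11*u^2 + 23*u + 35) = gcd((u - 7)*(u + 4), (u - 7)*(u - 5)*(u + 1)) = u - 7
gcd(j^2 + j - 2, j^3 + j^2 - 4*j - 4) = j + 2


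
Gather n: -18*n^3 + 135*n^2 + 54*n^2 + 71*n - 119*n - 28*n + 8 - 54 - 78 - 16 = -18*n^3 + 189*n^2 - 76*n - 140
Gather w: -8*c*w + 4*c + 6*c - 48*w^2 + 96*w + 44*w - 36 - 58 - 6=10*c - 48*w^2 + w*(140 - 8*c) - 100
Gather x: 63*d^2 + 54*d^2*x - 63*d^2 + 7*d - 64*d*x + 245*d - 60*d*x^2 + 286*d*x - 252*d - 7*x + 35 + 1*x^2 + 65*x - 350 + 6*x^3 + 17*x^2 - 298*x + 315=6*x^3 + x^2*(18 - 60*d) + x*(54*d^2 + 222*d - 240)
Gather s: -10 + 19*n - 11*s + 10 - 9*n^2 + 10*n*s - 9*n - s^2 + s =-9*n^2 + 10*n - s^2 + s*(10*n - 10)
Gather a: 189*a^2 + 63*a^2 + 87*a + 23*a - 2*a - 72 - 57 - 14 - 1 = 252*a^2 + 108*a - 144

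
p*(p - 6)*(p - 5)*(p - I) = p^4 - 11*p^3 - I*p^3 + 30*p^2 + 11*I*p^2 - 30*I*p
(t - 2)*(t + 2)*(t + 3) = t^3 + 3*t^2 - 4*t - 12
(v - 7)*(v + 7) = v^2 - 49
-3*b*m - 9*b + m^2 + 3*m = (-3*b + m)*(m + 3)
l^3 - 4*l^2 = l^2*(l - 4)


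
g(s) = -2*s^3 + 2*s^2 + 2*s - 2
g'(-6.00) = -238.00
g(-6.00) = 490.00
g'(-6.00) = -238.00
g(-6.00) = 490.00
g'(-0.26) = 0.55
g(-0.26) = -2.35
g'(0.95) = 0.38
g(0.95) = -0.01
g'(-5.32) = -189.09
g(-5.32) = 345.10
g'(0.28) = 2.65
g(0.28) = -1.33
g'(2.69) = -30.66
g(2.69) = -21.08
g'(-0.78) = -4.77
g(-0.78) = -1.39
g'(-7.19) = -336.94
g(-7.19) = 830.40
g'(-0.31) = 0.18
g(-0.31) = -2.37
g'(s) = -6*s^2 + 4*s + 2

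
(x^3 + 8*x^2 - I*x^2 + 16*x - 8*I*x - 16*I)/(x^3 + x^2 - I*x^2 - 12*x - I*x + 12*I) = (x + 4)/(x - 3)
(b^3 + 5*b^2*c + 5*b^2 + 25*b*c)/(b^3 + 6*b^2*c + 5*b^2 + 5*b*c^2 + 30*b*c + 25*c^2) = b/(b + c)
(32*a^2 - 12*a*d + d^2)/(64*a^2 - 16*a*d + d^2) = (4*a - d)/(8*a - d)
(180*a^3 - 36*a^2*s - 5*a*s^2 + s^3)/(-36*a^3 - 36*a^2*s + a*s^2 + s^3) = (-5*a + s)/(a + s)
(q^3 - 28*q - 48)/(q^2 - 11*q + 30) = (q^2 + 6*q + 8)/(q - 5)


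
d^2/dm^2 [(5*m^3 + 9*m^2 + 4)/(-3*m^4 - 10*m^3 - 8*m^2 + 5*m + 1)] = 2*(-45*m^9 - 243*m^8 - 450*m^7 - 1169*m^6 - 3540*m^5 - 5238*m^4 - 3595*m^3 - 531*m^2 + 345*m - 141)/(27*m^12 + 270*m^11 + 1116*m^10 + 2305*m^9 + 2049*m^8 - 480*m^7 - 2107*m^6 - 600*m^5 + 717*m^4 + 145*m^3 - 51*m^2 - 15*m - 1)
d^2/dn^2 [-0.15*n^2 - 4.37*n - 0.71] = -0.300000000000000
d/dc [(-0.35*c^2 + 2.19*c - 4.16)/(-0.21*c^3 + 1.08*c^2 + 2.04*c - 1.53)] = (-0.0735*c^4 + 0.9198*c^3 - 5.7*c^2 + 10.0566*c + 5.1357)/(0.0441*c^6 - 0.4536*c^5 + 0.3096*c^4 + 5.049*c^3 + 0.8568*c^2 - 6.2424*c + 2.3409)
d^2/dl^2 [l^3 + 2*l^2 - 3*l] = 6*l + 4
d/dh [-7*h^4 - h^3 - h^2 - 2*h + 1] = -28*h^3 - 3*h^2 - 2*h - 2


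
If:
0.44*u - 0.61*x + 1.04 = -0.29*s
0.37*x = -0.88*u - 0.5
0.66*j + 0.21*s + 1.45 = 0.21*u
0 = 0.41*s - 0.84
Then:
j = -3.26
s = 2.05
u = -1.30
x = 1.74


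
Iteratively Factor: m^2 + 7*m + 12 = (m + 3)*(m + 4)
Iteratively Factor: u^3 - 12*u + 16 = (u - 2)*(u^2 + 2*u - 8) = (u - 2)*(u + 4)*(u - 2)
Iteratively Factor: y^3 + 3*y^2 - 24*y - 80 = (y - 5)*(y^2 + 8*y + 16) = (y - 5)*(y + 4)*(y + 4)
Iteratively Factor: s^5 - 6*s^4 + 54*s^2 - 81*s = (s - 3)*(s^4 - 3*s^3 - 9*s^2 + 27*s) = (s - 3)^2*(s^3 - 9*s) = (s - 3)^2*(s + 3)*(s^2 - 3*s) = (s - 3)^3*(s + 3)*(s)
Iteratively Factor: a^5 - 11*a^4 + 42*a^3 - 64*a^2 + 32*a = (a - 2)*(a^4 - 9*a^3 + 24*a^2 - 16*a) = a*(a - 2)*(a^3 - 9*a^2 + 24*a - 16) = a*(a - 2)*(a - 1)*(a^2 - 8*a + 16) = a*(a - 4)*(a - 2)*(a - 1)*(a - 4)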